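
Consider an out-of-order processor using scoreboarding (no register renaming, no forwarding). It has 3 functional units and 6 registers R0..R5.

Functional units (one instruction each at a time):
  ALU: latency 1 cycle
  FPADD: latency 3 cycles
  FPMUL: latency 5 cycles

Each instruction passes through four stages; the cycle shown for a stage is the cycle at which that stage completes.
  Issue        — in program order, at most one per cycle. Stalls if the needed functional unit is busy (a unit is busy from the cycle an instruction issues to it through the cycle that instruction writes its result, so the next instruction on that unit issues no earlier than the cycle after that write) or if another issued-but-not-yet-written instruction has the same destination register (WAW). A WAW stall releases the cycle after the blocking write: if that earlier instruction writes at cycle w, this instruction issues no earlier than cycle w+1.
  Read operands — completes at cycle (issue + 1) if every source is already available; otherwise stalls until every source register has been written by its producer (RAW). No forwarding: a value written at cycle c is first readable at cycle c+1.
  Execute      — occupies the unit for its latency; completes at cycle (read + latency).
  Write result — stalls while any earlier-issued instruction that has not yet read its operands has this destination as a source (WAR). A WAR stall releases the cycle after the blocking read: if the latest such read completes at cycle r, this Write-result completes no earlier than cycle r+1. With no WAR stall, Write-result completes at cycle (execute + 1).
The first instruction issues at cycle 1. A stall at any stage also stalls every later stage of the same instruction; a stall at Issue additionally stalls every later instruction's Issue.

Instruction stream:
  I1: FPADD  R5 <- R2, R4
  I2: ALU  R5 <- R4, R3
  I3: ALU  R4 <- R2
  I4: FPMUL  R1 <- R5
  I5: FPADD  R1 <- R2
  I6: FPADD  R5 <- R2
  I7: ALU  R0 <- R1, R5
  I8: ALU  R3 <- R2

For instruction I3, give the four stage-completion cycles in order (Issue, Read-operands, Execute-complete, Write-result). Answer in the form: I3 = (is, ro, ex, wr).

I3 = (11, 12, 13, 14)

[I1] 1/2/5/6
[I2] 7/8/9/10  (WAW R5: wait I1 write@6)
[I3] 11/12/13/14  (struct: ALU busy until I2 writes@10)
[I4] 12/13/18/19
[I5] 20/21/24/25  (WAW R1: wait I4 write@19)
[I6] 26/27/30/31  (struct: FPADD busy until I5 writes@25)
[I7] 27/32/33/34  (RAW R5: wait I6 write@31)
[I8] 35/36/37/38  (struct: ALU busy until I7 writes@34)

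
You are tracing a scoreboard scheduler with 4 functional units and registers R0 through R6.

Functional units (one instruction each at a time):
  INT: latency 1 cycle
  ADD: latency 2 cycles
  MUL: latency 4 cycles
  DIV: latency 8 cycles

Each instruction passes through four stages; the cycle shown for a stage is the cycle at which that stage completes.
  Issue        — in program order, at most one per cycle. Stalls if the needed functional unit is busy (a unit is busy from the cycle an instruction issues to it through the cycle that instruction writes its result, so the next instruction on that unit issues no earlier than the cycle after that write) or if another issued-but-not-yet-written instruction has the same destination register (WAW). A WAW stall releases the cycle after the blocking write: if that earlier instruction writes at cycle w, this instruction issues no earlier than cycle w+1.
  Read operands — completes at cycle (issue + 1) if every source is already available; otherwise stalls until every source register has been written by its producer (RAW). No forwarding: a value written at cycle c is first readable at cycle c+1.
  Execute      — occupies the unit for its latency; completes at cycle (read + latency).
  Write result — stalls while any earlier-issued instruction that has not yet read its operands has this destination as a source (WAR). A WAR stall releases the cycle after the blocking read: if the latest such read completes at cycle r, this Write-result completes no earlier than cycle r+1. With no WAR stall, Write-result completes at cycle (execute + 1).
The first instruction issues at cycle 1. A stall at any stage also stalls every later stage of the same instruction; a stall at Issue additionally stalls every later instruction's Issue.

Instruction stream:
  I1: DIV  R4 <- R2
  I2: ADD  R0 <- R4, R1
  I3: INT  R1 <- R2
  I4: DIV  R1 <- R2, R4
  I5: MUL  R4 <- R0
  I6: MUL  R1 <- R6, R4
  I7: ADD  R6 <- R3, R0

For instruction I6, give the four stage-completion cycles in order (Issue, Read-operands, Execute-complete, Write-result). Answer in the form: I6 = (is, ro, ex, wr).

I6 = (25, 26, 30, 31)

t=1  I1 issues→DIV
t=2  I1 reads; I2 issues→ADD
t=3  I3 issues→INT
t=4  I3 reads
t=5  I3 exec-done
t=10  I1 exec-done
t=11  I1 writes R4
t=12  I2 reads
t=13  I3 writes R1
t=14  I2 exec-done; I4 issues→DIV
t=15  I2 writes R0; I4 reads; I5 issues→MUL
t=16  I5 reads
t=20  I5 exec-done
t=21  I5 writes R4
t=23  I4 exec-done
t=24  I4 writes R1
t=25  I6 issues→MUL
t=26  I6 reads; I7 issues→ADD
t=27  I7 reads
t=29  I7 exec-done
t=30  I6 exec-done; I7 writes R6
t=31  I6 writes R1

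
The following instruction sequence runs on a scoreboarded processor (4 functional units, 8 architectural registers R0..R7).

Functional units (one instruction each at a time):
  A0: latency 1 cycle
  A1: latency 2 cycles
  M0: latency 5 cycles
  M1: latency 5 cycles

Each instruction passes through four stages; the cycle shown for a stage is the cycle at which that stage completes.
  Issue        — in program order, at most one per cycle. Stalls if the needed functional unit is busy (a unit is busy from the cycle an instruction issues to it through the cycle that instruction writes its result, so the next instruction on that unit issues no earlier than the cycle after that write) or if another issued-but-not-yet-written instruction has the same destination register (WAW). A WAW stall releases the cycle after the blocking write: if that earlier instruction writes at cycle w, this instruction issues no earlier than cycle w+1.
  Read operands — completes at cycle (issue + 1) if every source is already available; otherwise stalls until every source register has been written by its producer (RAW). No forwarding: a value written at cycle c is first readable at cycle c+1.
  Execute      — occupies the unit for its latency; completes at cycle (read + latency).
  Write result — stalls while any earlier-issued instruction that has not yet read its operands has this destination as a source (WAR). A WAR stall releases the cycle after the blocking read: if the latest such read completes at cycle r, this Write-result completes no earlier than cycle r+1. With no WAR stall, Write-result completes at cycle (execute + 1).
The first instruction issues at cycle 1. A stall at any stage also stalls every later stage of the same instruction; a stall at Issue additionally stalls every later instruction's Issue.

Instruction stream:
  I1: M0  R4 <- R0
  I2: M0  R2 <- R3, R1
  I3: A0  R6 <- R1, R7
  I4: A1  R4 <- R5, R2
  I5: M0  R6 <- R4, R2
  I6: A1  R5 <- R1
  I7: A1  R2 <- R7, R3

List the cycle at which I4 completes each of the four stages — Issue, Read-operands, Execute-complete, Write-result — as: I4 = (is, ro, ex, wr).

  I1 | 1 | 2 | 7 | 8
  I2 | 9 | 10 | 15 | 16   struct: M0 busy until I1 writes@8
  I3 | 10 | 11 | 12 | 13
  I4 | 11 | 17 | 19 | 20   RAW R2: wait I2 write@16
  I5 | 17 | 21 | 26 | 27   struct: M0 busy until I2 writes@16 · RAW R4: wait I4 write@20
  I6 | 21 | 22 | 24 | 25   struct: A1 busy until I4 writes@20
  I7 | 26 | 27 | 29 | 30   struct: A1 busy until I6 writes@25

I4 = (11, 17, 19, 20)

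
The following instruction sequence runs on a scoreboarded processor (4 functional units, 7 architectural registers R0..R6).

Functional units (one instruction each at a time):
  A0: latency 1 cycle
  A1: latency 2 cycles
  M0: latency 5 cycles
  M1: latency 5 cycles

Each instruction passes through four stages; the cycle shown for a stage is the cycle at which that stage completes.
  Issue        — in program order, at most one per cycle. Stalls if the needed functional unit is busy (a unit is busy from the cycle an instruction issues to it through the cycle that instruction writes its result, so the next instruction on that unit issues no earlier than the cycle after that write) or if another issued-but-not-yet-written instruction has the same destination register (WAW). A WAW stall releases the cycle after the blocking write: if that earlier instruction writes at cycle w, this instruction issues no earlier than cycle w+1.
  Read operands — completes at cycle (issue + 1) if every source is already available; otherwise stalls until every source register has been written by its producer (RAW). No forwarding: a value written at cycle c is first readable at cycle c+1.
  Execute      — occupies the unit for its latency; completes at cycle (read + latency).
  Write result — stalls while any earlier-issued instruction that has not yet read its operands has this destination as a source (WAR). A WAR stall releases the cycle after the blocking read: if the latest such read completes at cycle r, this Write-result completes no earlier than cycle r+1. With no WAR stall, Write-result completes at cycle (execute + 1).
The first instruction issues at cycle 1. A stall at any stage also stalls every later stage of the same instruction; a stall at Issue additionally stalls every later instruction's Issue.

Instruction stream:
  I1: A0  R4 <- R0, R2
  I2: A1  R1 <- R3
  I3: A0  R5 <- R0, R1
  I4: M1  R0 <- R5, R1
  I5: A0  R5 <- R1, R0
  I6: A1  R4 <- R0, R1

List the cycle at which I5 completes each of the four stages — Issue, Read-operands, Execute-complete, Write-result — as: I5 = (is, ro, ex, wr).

I5 = (10, 17, 18, 19)

c1: I1 issues→A0
c2: I1 reads · I2 issues→A1
c3: I1 exec-done · I2 reads
c4: I1 writes R4
c5: I2 exec-done · I3 issues→A0
c6: I2 writes R1 · I4 issues→M1
c7: I3 reads
c8: I3 exec-done
c9: I3 writes R5
c10: I4 reads · I5 issues→A0
c11: I6 issues→A1
c15: I4 exec-done
c16: I4 writes R0
c17: I5 reads · I6 reads
c18: I5 exec-done
c19: I5 writes R5 · I6 exec-done
c20: I6 writes R4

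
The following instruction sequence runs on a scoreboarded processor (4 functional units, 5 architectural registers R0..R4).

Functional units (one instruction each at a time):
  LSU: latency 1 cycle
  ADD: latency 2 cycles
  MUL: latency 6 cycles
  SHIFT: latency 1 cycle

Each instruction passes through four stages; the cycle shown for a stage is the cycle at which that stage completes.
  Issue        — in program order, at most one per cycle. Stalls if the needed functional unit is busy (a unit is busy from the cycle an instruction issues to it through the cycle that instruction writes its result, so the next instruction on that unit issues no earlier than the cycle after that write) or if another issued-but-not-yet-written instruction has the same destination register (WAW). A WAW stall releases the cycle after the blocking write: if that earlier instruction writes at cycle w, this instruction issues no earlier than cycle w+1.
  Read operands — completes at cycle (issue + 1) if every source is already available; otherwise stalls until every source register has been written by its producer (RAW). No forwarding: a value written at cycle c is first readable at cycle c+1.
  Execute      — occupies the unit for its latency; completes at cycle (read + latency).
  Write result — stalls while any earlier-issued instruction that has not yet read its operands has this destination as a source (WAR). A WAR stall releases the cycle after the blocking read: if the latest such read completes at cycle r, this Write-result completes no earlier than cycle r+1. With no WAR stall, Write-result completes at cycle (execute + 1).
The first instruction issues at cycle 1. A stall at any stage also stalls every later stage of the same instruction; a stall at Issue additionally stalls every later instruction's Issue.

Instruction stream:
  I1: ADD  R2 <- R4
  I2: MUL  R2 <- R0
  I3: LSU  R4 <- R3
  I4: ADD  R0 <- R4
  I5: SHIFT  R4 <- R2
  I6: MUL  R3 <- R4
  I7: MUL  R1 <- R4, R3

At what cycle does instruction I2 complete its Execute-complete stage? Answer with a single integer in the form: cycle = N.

cycle = 13

c1: I1 issues→ADD
c2: I1 reads
c4: I1 exec-done
c5: I1 writes R2
c6: I2 issues→MUL
c7: I2 reads, I3 issues→LSU
c8: I3 reads, I4 issues→ADD
c9: I3 exec-done
c10: I3 writes R4
c11: I4 reads, I5 issues→SHIFT
c13: I2 exec-done, I4 exec-done
c14: I2 writes R2, I4 writes R0
c15: I5 reads, I6 issues→MUL
c16: I5 exec-done
c17: I5 writes R4
c18: I6 reads
c24: I6 exec-done
c25: I6 writes R3
c26: I7 issues→MUL
c27: I7 reads
c33: I7 exec-done
c34: I7 writes R1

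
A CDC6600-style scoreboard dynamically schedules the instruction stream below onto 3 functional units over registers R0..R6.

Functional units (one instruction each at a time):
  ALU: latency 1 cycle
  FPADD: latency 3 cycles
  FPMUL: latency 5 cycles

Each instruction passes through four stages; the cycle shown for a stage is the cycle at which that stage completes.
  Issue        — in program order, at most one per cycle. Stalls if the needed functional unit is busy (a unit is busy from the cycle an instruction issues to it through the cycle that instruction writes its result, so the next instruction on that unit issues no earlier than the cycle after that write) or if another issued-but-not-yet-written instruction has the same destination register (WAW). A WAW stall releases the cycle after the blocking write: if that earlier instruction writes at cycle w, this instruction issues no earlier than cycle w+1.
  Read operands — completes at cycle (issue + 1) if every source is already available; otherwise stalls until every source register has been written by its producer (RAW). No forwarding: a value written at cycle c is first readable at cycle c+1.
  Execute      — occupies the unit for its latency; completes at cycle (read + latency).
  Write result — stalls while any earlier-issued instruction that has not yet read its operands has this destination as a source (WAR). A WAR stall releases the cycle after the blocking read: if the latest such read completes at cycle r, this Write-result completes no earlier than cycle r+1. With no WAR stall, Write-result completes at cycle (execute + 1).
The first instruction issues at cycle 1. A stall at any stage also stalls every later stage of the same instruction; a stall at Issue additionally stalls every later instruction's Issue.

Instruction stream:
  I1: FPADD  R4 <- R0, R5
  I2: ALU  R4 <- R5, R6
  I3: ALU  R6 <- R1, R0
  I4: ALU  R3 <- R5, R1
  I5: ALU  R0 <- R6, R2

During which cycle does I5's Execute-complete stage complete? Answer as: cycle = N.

t=1  I1 dispatched to FPADD
t=2  I1 operands ready
t=5  I1 complete
t=6  R4←I1
t=7  I2 dispatched to ALU
t=8  I2 operands ready
t=9  I2 complete
t=10  R4←I2
t=11  I3 dispatched to ALU
t=12  I3 operands ready
t=13  I3 complete
t=14  R6←I3
t=15  I4 dispatched to ALU
t=16  I4 operands ready
t=17  I4 complete
t=18  R3←I4
t=19  I5 dispatched to ALU
t=20  I5 operands ready
t=21  I5 complete
t=22  R0←I5

cycle = 21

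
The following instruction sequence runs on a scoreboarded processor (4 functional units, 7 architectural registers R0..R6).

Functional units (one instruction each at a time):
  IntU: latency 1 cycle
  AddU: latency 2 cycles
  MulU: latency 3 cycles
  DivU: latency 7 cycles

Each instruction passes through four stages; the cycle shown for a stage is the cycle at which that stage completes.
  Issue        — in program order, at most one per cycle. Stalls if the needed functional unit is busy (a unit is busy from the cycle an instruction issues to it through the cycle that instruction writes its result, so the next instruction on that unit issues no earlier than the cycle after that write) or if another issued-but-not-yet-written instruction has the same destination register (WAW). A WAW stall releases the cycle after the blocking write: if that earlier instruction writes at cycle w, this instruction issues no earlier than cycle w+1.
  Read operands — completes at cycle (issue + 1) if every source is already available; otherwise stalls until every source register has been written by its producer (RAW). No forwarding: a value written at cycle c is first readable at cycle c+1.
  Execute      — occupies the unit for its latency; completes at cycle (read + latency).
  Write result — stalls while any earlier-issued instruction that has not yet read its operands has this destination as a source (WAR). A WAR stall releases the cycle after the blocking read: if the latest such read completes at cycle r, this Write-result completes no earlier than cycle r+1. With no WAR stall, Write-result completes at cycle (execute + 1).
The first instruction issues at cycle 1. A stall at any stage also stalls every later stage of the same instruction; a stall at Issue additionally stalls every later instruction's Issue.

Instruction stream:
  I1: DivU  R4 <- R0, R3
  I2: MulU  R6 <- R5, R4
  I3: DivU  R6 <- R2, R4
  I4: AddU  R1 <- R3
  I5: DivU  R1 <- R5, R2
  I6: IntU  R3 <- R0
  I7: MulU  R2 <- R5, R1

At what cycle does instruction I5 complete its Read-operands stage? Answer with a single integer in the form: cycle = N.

cycle = 27

1) issue 1, read 2, done 9, write 10
2) issue 2, read 11, done 14, write 15  <RAW R4: wait I1 write@10>
3) issue 16, read 17, done 24, write 25  <WAW R6: wait I2 write@15>
4) issue 17, read 18, done 20, write 21
5) issue 26, read 27, done 34, write 35  <struct: DivU busy until I3 writes@25>
6) issue 27, read 28, done 29, write 30
7) issue 28, read 36, done 39, write 40  <RAW R1: wait I5 write@35>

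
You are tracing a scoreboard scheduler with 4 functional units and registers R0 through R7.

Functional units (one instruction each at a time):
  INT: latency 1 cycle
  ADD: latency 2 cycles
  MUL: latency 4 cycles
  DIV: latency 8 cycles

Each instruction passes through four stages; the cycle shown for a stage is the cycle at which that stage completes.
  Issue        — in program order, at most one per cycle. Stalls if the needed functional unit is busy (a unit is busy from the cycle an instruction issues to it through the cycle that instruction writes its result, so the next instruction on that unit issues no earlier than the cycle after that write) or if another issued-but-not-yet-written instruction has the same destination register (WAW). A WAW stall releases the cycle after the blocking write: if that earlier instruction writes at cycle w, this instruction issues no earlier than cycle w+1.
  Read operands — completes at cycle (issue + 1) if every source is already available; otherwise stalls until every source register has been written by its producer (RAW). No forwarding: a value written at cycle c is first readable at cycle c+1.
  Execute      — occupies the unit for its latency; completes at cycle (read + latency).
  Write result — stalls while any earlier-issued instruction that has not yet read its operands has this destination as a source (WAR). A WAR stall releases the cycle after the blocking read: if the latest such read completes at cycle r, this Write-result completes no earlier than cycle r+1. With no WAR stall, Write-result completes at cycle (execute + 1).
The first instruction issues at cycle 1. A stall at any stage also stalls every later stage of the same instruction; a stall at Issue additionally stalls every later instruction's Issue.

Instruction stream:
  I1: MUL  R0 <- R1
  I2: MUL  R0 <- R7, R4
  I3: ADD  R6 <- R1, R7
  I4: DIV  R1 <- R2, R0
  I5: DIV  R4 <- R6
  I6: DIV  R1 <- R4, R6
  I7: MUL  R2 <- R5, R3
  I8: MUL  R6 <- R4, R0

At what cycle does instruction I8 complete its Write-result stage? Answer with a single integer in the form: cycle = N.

1) issue 1, read 2, done 6, write 7
2) issue 8, read 9, done 13, write 14  <struct: MUL busy until I1 writes@7>
3) issue 9, read 10, done 12, write 13
4) issue 10, read 15, done 23, write 24  <RAW R0: wait I2 write@14>
5) issue 25, read 26, done 34, write 35  <struct: DIV busy until I4 writes@24>
6) issue 36, read 37, done 45, write 46  <struct: DIV busy until I5 writes@35>
7) issue 37, read 38, done 42, write 43
8) issue 44, read 45, done 49, write 50  <struct: MUL busy until I7 writes@43>

cycle = 50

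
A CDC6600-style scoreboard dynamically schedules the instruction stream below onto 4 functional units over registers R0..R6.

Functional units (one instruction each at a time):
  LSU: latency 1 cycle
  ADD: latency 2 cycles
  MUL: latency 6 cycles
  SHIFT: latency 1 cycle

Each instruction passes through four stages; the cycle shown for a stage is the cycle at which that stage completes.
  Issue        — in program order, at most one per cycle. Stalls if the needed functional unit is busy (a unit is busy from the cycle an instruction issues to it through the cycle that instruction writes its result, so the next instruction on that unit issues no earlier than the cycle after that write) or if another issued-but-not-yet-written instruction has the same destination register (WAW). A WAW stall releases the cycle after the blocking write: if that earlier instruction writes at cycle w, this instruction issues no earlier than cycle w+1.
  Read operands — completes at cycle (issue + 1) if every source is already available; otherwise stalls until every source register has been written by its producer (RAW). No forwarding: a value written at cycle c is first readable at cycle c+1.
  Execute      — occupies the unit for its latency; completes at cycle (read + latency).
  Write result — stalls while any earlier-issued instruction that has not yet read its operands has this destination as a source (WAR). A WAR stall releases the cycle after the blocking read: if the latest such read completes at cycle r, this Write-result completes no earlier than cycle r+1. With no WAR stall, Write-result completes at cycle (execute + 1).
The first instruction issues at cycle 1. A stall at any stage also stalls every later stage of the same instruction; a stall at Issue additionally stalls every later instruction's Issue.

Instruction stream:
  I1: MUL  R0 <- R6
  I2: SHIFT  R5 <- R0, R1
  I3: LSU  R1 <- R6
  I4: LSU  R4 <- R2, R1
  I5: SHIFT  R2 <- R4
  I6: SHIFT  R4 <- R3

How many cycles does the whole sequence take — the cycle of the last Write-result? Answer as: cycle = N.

cycle 1: issue I1 (MUL)
cycle 2: I1 read-ops, issue I2 (SHIFT)
cycle 3: issue I3 (LSU)
cycle 4: I3 read-ops
cycle 5: I3 finished on LSU
cycle 8: I1 finished on MUL
cycle 9: I1→R0
cycle 10: I2 read-ops
cycle 11: I2 finished on SHIFT, I3→R1
cycle 12: I2→R5, issue I4 (LSU)
cycle 13: I4 read-ops, issue I5 (SHIFT)
cycle 14: I4 finished on LSU
cycle 15: I4→R4
cycle 16: I5 read-ops
cycle 17: I5 finished on SHIFT
cycle 18: I5→R2
cycle 19: issue I6 (SHIFT)
cycle 20: I6 read-ops
cycle 21: I6 finished on SHIFT
cycle 22: I6→R4

cycle = 22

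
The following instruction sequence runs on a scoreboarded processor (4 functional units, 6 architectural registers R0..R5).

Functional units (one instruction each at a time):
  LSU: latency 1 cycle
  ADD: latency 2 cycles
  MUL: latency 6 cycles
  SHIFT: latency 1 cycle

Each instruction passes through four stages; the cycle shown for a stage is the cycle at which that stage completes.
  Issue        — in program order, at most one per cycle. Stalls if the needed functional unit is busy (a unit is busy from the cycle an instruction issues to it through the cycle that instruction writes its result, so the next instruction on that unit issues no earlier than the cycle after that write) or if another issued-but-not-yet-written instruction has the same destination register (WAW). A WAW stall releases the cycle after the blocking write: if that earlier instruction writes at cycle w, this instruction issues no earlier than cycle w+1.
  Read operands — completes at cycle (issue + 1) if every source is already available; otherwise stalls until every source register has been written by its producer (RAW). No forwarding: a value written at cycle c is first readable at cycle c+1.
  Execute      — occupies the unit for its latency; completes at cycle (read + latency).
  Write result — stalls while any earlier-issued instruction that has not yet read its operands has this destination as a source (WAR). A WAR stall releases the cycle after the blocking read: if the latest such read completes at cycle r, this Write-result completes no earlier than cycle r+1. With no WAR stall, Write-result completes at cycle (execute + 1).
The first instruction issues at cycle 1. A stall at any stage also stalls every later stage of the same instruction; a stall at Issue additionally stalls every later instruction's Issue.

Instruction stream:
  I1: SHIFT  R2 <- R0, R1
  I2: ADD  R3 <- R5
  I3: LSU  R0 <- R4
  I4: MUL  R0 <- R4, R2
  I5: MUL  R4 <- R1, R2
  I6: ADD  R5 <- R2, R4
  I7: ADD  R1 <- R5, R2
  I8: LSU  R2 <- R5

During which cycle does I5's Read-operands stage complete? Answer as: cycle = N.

cycle = 17

[1] I1→SHIFT
[2] I1 RO | I2→ADD
[3] I1 EX | I2 RO | I3→LSU
[4] I1 WR R2 | I3 RO
[5] I2 EX | I3 EX
[6] I2 WR R3 | I3 WR R0
[7] I4→MUL
[8] I4 RO
[14] I4 EX
[15] I4 WR R0
[16] I5→MUL
[17] I5 RO | I6→ADD
[23] I5 EX
[24] I5 WR R4
[25] I6 RO
[27] I6 EX
[28] I6 WR R5
[29] I7→ADD
[30] I7 RO | I8→LSU
[31] I8 RO
[32] I7 EX | I8 EX
[33] I7 WR R1 | I8 WR R2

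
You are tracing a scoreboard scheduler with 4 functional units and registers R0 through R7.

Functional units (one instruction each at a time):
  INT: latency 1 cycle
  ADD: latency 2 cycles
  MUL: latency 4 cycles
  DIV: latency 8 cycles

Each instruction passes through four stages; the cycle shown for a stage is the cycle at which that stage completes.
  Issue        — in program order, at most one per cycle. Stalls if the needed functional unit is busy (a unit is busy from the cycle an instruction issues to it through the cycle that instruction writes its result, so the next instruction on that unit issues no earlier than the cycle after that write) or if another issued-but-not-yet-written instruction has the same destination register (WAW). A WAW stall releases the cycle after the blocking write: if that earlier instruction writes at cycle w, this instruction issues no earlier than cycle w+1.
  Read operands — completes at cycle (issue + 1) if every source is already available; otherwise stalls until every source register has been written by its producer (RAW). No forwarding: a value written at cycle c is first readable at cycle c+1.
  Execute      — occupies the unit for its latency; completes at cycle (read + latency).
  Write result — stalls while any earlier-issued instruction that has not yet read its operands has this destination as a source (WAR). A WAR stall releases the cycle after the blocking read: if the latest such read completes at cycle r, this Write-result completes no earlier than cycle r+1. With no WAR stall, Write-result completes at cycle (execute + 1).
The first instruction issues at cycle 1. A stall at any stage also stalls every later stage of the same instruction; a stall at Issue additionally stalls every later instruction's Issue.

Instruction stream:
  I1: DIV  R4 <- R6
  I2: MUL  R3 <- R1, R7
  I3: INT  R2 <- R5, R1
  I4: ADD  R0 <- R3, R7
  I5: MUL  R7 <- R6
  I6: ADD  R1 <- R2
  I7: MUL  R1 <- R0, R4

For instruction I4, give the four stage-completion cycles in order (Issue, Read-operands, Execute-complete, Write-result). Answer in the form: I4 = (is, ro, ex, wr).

I4 = (4, 9, 11, 12)

cycle 1: issue I1 (DIV)
cycle 2: I1 read-ops; issue I2 (MUL)
cycle 3: I2 read-ops; issue I3 (INT)
cycle 4: I3 read-ops; issue I4 (ADD)
cycle 5: I3 finished on INT
cycle 6: I3→R2
cycle 7: I2 finished on MUL
cycle 8: I2→R3
cycle 9: I4 read-ops; issue I5 (MUL)
cycle 10: I1 finished on DIV; I5 read-ops
cycle 11: I1→R4; I4 finished on ADD
cycle 12: I4→R0
cycle 13: issue I6 (ADD)
cycle 14: I5 finished on MUL; I6 read-ops
cycle 15: I5→R7
cycle 16: I6 finished on ADD
cycle 17: I6→R1
cycle 18: issue I7 (MUL)
cycle 19: I7 read-ops
cycle 23: I7 finished on MUL
cycle 24: I7→R1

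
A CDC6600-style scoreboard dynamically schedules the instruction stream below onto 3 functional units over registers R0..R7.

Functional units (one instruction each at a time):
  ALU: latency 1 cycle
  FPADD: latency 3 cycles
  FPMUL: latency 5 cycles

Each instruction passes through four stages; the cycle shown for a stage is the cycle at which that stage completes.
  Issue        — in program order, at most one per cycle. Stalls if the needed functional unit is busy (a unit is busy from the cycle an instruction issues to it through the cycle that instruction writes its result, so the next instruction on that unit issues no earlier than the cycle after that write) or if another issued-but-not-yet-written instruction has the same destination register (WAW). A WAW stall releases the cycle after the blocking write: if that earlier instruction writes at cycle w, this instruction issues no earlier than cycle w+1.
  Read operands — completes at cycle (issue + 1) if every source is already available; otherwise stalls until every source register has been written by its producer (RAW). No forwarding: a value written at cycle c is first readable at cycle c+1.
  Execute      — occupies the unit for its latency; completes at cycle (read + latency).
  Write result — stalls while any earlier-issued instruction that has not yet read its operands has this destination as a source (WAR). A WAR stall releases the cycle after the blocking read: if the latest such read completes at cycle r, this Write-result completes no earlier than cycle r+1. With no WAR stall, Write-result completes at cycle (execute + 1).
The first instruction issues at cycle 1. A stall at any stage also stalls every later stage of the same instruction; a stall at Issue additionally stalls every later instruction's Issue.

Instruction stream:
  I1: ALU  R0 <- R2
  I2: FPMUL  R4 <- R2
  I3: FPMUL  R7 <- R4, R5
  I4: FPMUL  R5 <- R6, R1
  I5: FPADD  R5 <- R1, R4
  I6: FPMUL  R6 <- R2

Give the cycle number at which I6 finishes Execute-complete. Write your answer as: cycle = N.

cycle = 33

[1] I1→ALU
[2] I1 RO, I2→FPMUL
[3] I1 EX, I2 RO
[4] I1 WR R0
[8] I2 EX
[9] I2 WR R4
[10] I3→FPMUL
[11] I3 RO
[16] I3 EX
[17] I3 WR R7
[18] I4→FPMUL
[19] I4 RO
[24] I4 EX
[25] I4 WR R5
[26] I5→FPADD
[27] I5 RO, I6→FPMUL
[28] I6 RO
[30] I5 EX
[31] I5 WR R5
[33] I6 EX
[34] I6 WR R6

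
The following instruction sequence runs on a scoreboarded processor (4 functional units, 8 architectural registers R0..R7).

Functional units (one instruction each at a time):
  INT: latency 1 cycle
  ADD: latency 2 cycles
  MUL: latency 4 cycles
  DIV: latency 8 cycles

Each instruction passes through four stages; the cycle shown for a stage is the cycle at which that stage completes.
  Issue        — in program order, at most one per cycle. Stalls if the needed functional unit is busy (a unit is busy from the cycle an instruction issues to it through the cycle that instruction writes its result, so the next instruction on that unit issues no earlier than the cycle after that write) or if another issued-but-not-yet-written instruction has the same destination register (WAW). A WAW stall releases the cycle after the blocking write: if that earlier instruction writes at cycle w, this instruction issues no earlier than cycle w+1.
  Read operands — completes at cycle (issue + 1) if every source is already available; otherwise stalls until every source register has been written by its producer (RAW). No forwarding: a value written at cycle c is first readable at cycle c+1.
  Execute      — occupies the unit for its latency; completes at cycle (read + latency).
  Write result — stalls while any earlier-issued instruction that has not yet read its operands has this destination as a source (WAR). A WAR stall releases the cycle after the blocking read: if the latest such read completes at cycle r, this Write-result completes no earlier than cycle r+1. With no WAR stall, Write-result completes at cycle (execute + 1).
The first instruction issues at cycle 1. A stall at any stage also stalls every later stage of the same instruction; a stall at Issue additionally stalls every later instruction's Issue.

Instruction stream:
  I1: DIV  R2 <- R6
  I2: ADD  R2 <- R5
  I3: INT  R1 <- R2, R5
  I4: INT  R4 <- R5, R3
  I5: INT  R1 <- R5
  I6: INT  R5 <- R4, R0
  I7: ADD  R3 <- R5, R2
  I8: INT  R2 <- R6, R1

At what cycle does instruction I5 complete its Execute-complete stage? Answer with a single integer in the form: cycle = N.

cycle = 26

  I1 | 1 | 2 | 10 | 11
  I2 | 12 | 13 | 15 | 16   WAW R2: wait I1 write@11
  I3 | 13 | 17 | 18 | 19   RAW R2: wait I2 write@16
  I4 | 20 | 21 | 22 | 23   struct: INT busy until I3 writes@19
  I5 | 24 | 25 | 26 | 27   struct: INT busy until I4 writes@23
  I6 | 28 | 29 | 30 | 31   struct: INT busy until I5 writes@27
  I7 | 29 | 32 | 34 | 35   RAW R5: wait I6 write@31
  I8 | 32 | 33 | 34 | 35   struct: INT busy until I6 writes@31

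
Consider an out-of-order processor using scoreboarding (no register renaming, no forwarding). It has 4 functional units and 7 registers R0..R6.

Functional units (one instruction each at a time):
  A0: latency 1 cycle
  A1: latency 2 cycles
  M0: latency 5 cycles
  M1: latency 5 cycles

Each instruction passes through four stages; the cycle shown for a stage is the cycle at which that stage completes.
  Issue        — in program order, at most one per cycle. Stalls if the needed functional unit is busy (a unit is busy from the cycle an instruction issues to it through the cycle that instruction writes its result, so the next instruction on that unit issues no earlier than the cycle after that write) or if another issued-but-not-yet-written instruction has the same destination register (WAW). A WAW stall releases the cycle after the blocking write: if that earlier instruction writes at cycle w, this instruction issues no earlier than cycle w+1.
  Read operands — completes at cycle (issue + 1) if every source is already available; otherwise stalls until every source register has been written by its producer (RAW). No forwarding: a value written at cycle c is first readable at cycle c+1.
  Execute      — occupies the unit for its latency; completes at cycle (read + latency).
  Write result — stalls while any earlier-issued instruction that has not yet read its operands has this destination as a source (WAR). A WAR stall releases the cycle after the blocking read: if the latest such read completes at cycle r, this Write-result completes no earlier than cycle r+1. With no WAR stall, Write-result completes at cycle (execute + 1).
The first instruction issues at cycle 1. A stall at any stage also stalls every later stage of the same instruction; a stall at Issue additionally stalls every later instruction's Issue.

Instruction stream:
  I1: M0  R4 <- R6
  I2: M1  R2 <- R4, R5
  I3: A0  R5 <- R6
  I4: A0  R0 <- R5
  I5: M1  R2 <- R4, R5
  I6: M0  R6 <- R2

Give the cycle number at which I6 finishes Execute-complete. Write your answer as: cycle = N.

c1: I1 issues→M0
c2: I1 reads · I2 issues→M1
c3: I3 issues→A0
c4: I3 reads
c5: I3 exec-done
c7: I1 exec-done
c8: I1 writes R4
c9: I2 reads
c10: I3 writes R5
c11: I4 issues→A0
c12: I4 reads
c13: I4 exec-done
c14: I2 exec-done · I4 writes R0
c15: I2 writes R2
c16: I5 issues→M1
c17: I5 reads · I6 issues→M0
c22: I5 exec-done
c23: I5 writes R2
c24: I6 reads
c29: I6 exec-done
c30: I6 writes R6

cycle = 29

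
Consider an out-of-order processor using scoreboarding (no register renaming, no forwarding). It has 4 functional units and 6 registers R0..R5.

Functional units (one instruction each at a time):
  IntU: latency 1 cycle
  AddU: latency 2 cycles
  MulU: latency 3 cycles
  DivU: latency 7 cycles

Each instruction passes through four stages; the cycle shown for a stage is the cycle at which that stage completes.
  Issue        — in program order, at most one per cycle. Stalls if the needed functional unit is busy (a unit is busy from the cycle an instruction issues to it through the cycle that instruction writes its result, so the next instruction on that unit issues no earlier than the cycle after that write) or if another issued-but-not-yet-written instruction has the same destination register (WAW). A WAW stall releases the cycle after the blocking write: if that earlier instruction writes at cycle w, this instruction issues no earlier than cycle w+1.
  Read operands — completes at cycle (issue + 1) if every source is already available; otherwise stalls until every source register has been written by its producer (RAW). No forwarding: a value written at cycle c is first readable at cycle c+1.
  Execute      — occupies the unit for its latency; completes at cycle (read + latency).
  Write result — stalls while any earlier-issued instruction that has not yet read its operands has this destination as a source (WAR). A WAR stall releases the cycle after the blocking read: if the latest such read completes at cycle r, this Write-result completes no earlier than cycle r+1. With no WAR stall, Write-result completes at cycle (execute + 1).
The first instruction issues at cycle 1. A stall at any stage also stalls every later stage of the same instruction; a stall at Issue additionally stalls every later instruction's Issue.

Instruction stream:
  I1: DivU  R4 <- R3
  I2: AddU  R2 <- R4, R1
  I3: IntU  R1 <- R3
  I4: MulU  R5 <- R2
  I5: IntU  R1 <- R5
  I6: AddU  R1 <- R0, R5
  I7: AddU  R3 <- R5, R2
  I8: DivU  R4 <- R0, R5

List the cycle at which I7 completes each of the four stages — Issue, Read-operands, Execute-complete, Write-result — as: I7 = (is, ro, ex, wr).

  I1 | 1 | 2 | 9 | 10
  I2 | 2 | 11 | 13 | 14   RAW R4: wait I1 write@10
  I3 | 3 | 4 | 5 | 12   WAR R1: wait I2 read@11
  I4 | 4 | 15 | 18 | 19   RAW R2: wait I2 write@14
  I5 | 13 | 20 | 21 | 22   struct: IntU busy until I3 writes@12 · RAW R5: wait I4 write@19
  I6 | 23 | 24 | 26 | 27   WAW R1: wait I5 write@22
  I7 | 28 | 29 | 31 | 32   struct: AddU busy until I6 writes@27
  I8 | 29 | 30 | 37 | 38

I7 = (28, 29, 31, 32)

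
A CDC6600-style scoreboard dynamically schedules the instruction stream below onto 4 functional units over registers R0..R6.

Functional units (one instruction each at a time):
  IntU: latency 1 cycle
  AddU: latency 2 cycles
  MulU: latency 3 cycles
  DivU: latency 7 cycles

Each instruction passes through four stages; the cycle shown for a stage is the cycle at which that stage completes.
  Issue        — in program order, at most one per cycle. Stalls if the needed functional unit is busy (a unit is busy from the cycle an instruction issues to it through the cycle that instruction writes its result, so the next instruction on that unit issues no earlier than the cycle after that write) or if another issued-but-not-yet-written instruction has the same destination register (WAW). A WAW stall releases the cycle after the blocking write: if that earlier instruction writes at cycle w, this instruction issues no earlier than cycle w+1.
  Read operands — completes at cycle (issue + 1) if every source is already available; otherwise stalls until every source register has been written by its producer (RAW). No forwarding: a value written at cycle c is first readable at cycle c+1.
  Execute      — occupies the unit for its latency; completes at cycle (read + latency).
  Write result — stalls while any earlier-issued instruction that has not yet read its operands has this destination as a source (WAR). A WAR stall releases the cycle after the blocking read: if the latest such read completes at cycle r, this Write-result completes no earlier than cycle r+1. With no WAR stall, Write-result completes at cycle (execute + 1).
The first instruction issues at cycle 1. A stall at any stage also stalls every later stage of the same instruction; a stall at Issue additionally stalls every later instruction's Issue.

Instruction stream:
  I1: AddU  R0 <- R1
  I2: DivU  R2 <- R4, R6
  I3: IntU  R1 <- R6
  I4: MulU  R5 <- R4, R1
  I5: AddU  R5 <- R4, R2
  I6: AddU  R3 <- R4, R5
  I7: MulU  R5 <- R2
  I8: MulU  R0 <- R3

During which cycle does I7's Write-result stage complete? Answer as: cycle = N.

cycle = 23

1) issue 1, read 2, done 4, write 5
2) issue 2, read 3, done 10, write 11
3) issue 3, read 4, done 5, write 6
4) issue 4, read 7, done 10, write 11  <RAW R1: wait I3 write@6>
5) issue 12, read 13, done 15, write 16  <WAW R5: wait I4 write@11>
6) issue 17, read 18, done 20, write 21  <struct: AddU busy until I5 writes@16>
7) issue 18, read 19, done 22, write 23
8) issue 24, read 25, done 28, write 29  <struct: MulU busy until I7 writes@23>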